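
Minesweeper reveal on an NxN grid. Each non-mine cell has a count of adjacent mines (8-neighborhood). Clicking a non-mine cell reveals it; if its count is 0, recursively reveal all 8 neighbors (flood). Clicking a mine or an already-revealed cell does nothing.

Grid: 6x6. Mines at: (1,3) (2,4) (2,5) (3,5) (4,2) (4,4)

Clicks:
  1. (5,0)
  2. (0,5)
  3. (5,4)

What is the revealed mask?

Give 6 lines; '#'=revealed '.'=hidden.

Answer: ###.##
###.##
###...
###...
##....
##..#.

Derivation:
Click 1 (5,0) count=0: revealed 16 new [(0,0) (0,1) (0,2) (1,0) (1,1) (1,2) (2,0) (2,1) (2,2) (3,0) (3,1) (3,2) (4,0) (4,1) (5,0) (5,1)] -> total=16
Click 2 (0,5) count=0: revealed 4 new [(0,4) (0,5) (1,4) (1,5)] -> total=20
Click 3 (5,4) count=1: revealed 1 new [(5,4)] -> total=21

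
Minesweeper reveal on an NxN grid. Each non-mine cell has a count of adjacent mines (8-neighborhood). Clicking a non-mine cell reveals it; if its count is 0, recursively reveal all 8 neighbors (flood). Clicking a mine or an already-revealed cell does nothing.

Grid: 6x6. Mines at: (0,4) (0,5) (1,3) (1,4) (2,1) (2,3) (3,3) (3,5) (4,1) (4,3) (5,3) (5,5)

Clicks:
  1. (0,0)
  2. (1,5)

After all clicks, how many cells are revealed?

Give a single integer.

Answer: 7

Derivation:
Click 1 (0,0) count=0: revealed 6 new [(0,0) (0,1) (0,2) (1,0) (1,1) (1,2)] -> total=6
Click 2 (1,5) count=3: revealed 1 new [(1,5)] -> total=7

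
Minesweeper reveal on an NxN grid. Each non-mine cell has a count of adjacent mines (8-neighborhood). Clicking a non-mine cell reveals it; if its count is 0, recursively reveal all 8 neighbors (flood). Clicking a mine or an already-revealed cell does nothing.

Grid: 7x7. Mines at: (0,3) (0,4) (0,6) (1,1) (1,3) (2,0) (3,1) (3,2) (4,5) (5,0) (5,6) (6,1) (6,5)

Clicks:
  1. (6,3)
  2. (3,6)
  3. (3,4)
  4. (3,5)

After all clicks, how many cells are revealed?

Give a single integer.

Answer: 12

Derivation:
Click 1 (6,3) count=0: revealed 9 new [(4,2) (4,3) (4,4) (5,2) (5,3) (5,4) (6,2) (6,3) (6,4)] -> total=9
Click 2 (3,6) count=1: revealed 1 new [(3,6)] -> total=10
Click 3 (3,4) count=1: revealed 1 new [(3,4)] -> total=11
Click 4 (3,5) count=1: revealed 1 new [(3,5)] -> total=12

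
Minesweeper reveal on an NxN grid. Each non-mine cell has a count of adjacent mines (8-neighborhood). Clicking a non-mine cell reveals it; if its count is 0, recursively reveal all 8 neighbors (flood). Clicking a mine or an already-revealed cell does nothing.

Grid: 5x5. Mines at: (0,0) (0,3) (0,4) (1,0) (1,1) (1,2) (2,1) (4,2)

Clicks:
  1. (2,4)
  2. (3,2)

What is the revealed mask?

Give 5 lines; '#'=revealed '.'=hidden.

Answer: .....
...##
...##
..###
...##

Derivation:
Click 1 (2,4) count=0: revealed 8 new [(1,3) (1,4) (2,3) (2,4) (3,3) (3,4) (4,3) (4,4)] -> total=8
Click 2 (3,2) count=2: revealed 1 new [(3,2)] -> total=9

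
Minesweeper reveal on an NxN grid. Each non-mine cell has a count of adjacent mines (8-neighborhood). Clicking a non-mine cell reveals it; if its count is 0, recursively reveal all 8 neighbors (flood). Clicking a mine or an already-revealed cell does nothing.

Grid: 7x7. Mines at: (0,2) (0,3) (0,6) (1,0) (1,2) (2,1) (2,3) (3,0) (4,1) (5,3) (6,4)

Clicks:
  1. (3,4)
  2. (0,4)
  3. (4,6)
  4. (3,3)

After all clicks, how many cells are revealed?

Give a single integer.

Answer: 19

Derivation:
Click 1 (3,4) count=1: revealed 1 new [(3,4)] -> total=1
Click 2 (0,4) count=1: revealed 1 new [(0,4)] -> total=2
Click 3 (4,6) count=0: revealed 16 new [(1,4) (1,5) (1,6) (2,4) (2,5) (2,6) (3,5) (3,6) (4,4) (4,5) (4,6) (5,4) (5,5) (5,6) (6,5) (6,6)] -> total=18
Click 4 (3,3) count=1: revealed 1 new [(3,3)] -> total=19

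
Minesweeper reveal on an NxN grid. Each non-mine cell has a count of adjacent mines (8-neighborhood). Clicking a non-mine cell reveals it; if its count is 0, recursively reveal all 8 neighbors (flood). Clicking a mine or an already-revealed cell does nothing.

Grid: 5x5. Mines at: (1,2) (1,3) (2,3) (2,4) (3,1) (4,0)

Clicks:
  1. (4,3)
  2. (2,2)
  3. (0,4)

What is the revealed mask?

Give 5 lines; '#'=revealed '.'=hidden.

Answer: ....#
.....
..#..
..###
..###

Derivation:
Click 1 (4,3) count=0: revealed 6 new [(3,2) (3,3) (3,4) (4,2) (4,3) (4,4)] -> total=6
Click 2 (2,2) count=4: revealed 1 new [(2,2)] -> total=7
Click 3 (0,4) count=1: revealed 1 new [(0,4)] -> total=8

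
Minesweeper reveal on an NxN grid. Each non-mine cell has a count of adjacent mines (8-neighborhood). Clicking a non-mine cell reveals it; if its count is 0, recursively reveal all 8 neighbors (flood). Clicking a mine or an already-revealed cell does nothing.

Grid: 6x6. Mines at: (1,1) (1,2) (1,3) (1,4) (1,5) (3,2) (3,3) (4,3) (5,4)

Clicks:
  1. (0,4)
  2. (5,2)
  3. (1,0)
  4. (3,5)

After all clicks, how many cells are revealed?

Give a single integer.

Answer: 9

Derivation:
Click 1 (0,4) count=3: revealed 1 new [(0,4)] -> total=1
Click 2 (5,2) count=1: revealed 1 new [(5,2)] -> total=2
Click 3 (1,0) count=1: revealed 1 new [(1,0)] -> total=3
Click 4 (3,5) count=0: revealed 6 new [(2,4) (2,5) (3,4) (3,5) (4,4) (4,5)] -> total=9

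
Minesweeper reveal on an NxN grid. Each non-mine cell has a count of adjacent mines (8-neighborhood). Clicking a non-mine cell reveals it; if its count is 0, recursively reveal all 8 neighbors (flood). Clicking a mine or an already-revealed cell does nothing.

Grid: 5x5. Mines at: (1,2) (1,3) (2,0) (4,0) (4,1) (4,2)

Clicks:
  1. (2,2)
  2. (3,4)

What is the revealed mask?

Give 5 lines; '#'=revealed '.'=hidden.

Answer: .....
.....
..###
...##
...##

Derivation:
Click 1 (2,2) count=2: revealed 1 new [(2,2)] -> total=1
Click 2 (3,4) count=0: revealed 6 new [(2,3) (2,4) (3,3) (3,4) (4,3) (4,4)] -> total=7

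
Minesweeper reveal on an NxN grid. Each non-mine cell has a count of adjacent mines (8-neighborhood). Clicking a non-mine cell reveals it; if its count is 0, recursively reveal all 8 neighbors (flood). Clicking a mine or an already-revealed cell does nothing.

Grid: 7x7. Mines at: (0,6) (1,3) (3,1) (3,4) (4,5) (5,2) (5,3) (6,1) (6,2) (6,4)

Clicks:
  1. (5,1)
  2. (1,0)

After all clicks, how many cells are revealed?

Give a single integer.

Click 1 (5,1) count=3: revealed 1 new [(5,1)] -> total=1
Click 2 (1,0) count=0: revealed 9 new [(0,0) (0,1) (0,2) (1,0) (1,1) (1,2) (2,0) (2,1) (2,2)] -> total=10

Answer: 10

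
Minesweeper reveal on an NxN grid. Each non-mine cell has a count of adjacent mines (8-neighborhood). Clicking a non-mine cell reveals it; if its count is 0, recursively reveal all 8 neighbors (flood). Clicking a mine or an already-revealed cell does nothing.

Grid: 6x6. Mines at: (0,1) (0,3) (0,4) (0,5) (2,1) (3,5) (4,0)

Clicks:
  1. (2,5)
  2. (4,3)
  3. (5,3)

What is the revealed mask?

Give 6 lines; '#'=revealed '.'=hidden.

Click 1 (2,5) count=1: revealed 1 new [(2,5)] -> total=1
Click 2 (4,3) count=0: revealed 20 new [(1,2) (1,3) (1,4) (2,2) (2,3) (2,4) (3,1) (3,2) (3,3) (3,4) (4,1) (4,2) (4,3) (4,4) (4,5) (5,1) (5,2) (5,3) (5,4) (5,5)] -> total=21
Click 3 (5,3) count=0: revealed 0 new [(none)] -> total=21

Answer: ......
..###.
..####
.####.
.#####
.#####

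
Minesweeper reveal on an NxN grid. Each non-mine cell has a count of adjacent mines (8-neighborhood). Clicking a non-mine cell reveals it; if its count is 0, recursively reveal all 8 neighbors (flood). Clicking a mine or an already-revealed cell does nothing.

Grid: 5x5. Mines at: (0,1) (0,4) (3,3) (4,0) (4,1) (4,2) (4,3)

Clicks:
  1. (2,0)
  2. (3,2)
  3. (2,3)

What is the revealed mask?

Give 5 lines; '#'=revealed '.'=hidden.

Click 1 (2,0) count=0: revealed 9 new [(1,0) (1,1) (1,2) (2,0) (2,1) (2,2) (3,0) (3,1) (3,2)] -> total=9
Click 2 (3,2) count=4: revealed 0 new [(none)] -> total=9
Click 3 (2,3) count=1: revealed 1 new [(2,3)] -> total=10

Answer: .....
###..
####.
###..
.....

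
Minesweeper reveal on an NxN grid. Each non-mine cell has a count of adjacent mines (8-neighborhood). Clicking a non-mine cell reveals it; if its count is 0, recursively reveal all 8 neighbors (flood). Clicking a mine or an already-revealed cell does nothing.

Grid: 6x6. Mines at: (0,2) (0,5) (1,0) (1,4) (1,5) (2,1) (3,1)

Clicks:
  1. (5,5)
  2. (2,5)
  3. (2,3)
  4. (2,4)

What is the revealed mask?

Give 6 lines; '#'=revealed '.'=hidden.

Answer: ......
......
..####
..####
######
######

Derivation:
Click 1 (5,5) count=0: revealed 20 new [(2,2) (2,3) (2,4) (2,5) (3,2) (3,3) (3,4) (3,5) (4,0) (4,1) (4,2) (4,3) (4,4) (4,5) (5,0) (5,1) (5,2) (5,3) (5,4) (5,5)] -> total=20
Click 2 (2,5) count=2: revealed 0 new [(none)] -> total=20
Click 3 (2,3) count=1: revealed 0 new [(none)] -> total=20
Click 4 (2,4) count=2: revealed 0 new [(none)] -> total=20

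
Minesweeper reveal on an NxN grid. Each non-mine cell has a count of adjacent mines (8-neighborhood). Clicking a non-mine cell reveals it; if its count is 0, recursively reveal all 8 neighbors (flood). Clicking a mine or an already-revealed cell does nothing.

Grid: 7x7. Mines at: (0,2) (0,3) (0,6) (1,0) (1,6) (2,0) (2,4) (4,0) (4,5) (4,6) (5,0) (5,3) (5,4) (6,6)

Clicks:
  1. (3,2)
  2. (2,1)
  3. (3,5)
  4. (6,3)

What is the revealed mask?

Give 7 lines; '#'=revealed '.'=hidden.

Answer: .......
.###...
.###...
.###.#.
.###...
.......
...#...

Derivation:
Click 1 (3,2) count=0: revealed 12 new [(1,1) (1,2) (1,3) (2,1) (2,2) (2,3) (3,1) (3,2) (3,3) (4,1) (4,2) (4,3)] -> total=12
Click 2 (2,1) count=2: revealed 0 new [(none)] -> total=12
Click 3 (3,5) count=3: revealed 1 new [(3,5)] -> total=13
Click 4 (6,3) count=2: revealed 1 new [(6,3)] -> total=14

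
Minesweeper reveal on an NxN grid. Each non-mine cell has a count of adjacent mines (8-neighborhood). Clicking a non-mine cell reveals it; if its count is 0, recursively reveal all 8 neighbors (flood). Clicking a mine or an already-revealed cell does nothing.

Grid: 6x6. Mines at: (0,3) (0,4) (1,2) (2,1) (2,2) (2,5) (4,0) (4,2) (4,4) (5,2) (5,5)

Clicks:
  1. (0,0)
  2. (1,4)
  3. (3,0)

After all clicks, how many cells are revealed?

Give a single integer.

Click 1 (0,0) count=0: revealed 4 new [(0,0) (0,1) (1,0) (1,1)] -> total=4
Click 2 (1,4) count=3: revealed 1 new [(1,4)] -> total=5
Click 3 (3,0) count=2: revealed 1 new [(3,0)] -> total=6

Answer: 6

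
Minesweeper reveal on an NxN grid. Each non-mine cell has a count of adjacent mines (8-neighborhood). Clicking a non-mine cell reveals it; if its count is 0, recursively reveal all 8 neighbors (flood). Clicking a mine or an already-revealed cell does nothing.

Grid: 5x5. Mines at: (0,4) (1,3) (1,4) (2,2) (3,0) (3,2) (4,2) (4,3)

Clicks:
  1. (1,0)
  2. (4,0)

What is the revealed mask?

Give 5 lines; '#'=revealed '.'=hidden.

Answer: ###..
###..
##...
.....
#....

Derivation:
Click 1 (1,0) count=0: revealed 8 new [(0,0) (0,1) (0,2) (1,0) (1,1) (1,2) (2,0) (2,1)] -> total=8
Click 2 (4,0) count=1: revealed 1 new [(4,0)] -> total=9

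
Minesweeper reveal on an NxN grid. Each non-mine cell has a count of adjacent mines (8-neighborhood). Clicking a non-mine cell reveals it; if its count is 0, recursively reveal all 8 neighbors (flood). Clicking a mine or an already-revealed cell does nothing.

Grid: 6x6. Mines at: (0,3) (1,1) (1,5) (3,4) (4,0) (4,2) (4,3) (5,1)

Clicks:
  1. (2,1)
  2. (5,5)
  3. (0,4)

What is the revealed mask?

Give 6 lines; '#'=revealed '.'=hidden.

Answer: ....#.
......
.#....
......
....##
....##

Derivation:
Click 1 (2,1) count=1: revealed 1 new [(2,1)] -> total=1
Click 2 (5,5) count=0: revealed 4 new [(4,4) (4,5) (5,4) (5,5)] -> total=5
Click 3 (0,4) count=2: revealed 1 new [(0,4)] -> total=6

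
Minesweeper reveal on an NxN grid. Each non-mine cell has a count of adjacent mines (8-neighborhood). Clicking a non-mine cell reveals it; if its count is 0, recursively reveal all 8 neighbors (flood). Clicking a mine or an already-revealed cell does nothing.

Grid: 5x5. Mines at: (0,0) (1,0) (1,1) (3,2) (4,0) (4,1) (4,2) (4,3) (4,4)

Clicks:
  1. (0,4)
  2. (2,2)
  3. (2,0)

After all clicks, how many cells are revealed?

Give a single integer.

Answer: 12

Derivation:
Click 1 (0,4) count=0: revealed 11 new [(0,2) (0,3) (0,4) (1,2) (1,3) (1,4) (2,2) (2,3) (2,4) (3,3) (3,4)] -> total=11
Click 2 (2,2) count=2: revealed 0 new [(none)] -> total=11
Click 3 (2,0) count=2: revealed 1 new [(2,0)] -> total=12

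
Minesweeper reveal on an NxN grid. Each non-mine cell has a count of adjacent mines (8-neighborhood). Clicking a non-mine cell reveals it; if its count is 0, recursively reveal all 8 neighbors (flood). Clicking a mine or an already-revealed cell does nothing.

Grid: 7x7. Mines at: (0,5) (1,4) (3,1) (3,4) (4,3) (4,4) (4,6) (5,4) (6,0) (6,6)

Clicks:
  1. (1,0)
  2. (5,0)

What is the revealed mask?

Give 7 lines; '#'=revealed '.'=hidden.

Click 1 (1,0) count=0: revealed 12 new [(0,0) (0,1) (0,2) (0,3) (1,0) (1,1) (1,2) (1,3) (2,0) (2,1) (2,2) (2,3)] -> total=12
Click 2 (5,0) count=1: revealed 1 new [(5,0)] -> total=13

Answer: ####...
####...
####...
.......
.......
#......
.......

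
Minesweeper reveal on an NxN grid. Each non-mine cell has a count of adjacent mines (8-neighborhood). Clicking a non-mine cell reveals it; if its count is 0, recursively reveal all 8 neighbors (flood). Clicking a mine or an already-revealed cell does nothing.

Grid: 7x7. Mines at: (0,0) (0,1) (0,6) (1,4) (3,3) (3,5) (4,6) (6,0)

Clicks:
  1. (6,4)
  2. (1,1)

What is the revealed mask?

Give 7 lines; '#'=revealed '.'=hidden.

Click 1 (6,4) count=0: revealed 28 new [(1,0) (1,1) (1,2) (2,0) (2,1) (2,2) (3,0) (3,1) (3,2) (4,0) (4,1) (4,2) (4,3) (4,4) (4,5) (5,0) (5,1) (5,2) (5,3) (5,4) (5,5) (5,6) (6,1) (6,2) (6,3) (6,4) (6,5) (6,6)] -> total=28
Click 2 (1,1) count=2: revealed 0 new [(none)] -> total=28

Answer: .......
###....
###....
###....
######.
#######
.######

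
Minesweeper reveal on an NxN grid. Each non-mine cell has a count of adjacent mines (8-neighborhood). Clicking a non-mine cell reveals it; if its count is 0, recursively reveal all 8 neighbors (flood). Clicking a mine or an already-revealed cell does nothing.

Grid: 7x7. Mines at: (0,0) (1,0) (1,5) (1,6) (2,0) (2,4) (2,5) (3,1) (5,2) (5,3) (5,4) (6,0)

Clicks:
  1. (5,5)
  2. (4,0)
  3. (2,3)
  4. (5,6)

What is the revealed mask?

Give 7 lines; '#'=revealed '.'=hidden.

Click 1 (5,5) count=1: revealed 1 new [(5,5)] -> total=1
Click 2 (4,0) count=1: revealed 1 new [(4,0)] -> total=2
Click 3 (2,3) count=1: revealed 1 new [(2,3)] -> total=3
Click 4 (5,6) count=0: revealed 7 new [(3,5) (3,6) (4,5) (4,6) (5,6) (6,5) (6,6)] -> total=10

Answer: .......
.......
...#...
.....##
#....##
.....##
.....##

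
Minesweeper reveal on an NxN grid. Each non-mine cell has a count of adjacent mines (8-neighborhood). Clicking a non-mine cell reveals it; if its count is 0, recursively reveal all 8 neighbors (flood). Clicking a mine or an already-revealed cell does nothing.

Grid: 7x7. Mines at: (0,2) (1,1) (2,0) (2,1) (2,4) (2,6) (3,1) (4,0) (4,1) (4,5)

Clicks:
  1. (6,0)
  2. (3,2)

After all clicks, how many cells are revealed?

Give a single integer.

Answer: 20

Derivation:
Click 1 (6,0) count=0: revealed 20 new [(3,2) (3,3) (3,4) (4,2) (4,3) (4,4) (5,0) (5,1) (5,2) (5,3) (5,4) (5,5) (5,6) (6,0) (6,1) (6,2) (6,3) (6,4) (6,5) (6,6)] -> total=20
Click 2 (3,2) count=3: revealed 0 new [(none)] -> total=20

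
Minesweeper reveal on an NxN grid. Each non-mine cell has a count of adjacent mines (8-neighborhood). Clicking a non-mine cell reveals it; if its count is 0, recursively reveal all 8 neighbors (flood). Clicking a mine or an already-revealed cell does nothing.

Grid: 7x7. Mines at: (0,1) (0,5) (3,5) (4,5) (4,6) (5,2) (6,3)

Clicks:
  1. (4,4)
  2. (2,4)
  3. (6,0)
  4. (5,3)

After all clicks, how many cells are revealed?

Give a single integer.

Click 1 (4,4) count=2: revealed 1 new [(4,4)] -> total=1
Click 2 (2,4) count=1: revealed 1 new [(2,4)] -> total=2
Click 3 (6,0) count=0: revealed 25 new [(0,2) (0,3) (0,4) (1,0) (1,1) (1,2) (1,3) (1,4) (2,0) (2,1) (2,2) (2,3) (3,0) (3,1) (3,2) (3,3) (3,4) (4,0) (4,1) (4,2) (4,3) (5,0) (5,1) (6,0) (6,1)] -> total=27
Click 4 (5,3) count=2: revealed 1 new [(5,3)] -> total=28

Answer: 28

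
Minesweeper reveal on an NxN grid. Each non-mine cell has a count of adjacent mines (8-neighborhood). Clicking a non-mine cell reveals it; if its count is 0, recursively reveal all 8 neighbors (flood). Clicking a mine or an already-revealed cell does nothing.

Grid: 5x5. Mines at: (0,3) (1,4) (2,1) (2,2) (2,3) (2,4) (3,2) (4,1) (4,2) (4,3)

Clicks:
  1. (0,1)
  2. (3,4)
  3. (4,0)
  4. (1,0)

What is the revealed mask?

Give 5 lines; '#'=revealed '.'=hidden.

Answer: ###..
###..
.....
....#
#....

Derivation:
Click 1 (0,1) count=0: revealed 6 new [(0,0) (0,1) (0,2) (1,0) (1,1) (1,2)] -> total=6
Click 2 (3,4) count=3: revealed 1 new [(3,4)] -> total=7
Click 3 (4,0) count=1: revealed 1 new [(4,0)] -> total=8
Click 4 (1,0) count=1: revealed 0 new [(none)] -> total=8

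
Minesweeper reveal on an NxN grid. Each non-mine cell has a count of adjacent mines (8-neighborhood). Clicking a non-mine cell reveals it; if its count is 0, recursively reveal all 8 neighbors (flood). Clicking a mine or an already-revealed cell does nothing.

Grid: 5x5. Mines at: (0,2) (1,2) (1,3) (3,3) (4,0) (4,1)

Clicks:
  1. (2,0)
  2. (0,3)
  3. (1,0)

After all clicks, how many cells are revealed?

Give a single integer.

Click 1 (2,0) count=0: revealed 8 new [(0,0) (0,1) (1,0) (1,1) (2,0) (2,1) (3,0) (3,1)] -> total=8
Click 2 (0,3) count=3: revealed 1 new [(0,3)] -> total=9
Click 3 (1,0) count=0: revealed 0 new [(none)] -> total=9

Answer: 9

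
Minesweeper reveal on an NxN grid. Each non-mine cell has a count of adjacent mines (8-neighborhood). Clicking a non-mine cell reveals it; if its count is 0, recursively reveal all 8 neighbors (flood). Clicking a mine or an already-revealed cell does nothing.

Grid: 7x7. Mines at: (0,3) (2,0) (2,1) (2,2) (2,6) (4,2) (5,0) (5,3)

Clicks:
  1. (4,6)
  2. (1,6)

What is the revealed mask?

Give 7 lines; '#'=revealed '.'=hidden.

Click 1 (4,6) count=0: revealed 20 new [(1,3) (1,4) (1,5) (2,3) (2,4) (2,5) (3,3) (3,4) (3,5) (3,6) (4,3) (4,4) (4,5) (4,6) (5,4) (5,5) (5,6) (6,4) (6,5) (6,6)] -> total=20
Click 2 (1,6) count=1: revealed 1 new [(1,6)] -> total=21

Answer: .......
...####
...###.
...####
...####
....###
....###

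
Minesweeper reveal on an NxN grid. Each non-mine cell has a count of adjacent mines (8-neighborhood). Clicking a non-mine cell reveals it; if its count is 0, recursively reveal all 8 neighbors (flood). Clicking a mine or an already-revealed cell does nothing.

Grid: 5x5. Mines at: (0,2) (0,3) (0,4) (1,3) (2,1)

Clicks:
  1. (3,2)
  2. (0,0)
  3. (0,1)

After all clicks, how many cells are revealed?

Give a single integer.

Answer: 5

Derivation:
Click 1 (3,2) count=1: revealed 1 new [(3,2)] -> total=1
Click 2 (0,0) count=0: revealed 4 new [(0,0) (0,1) (1,0) (1,1)] -> total=5
Click 3 (0,1) count=1: revealed 0 new [(none)] -> total=5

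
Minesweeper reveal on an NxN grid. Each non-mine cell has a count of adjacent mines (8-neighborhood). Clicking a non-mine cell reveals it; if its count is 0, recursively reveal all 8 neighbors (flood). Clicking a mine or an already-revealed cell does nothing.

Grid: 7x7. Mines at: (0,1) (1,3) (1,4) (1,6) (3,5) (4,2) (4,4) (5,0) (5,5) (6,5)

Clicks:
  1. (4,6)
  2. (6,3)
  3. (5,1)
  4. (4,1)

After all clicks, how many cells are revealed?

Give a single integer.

Click 1 (4,6) count=2: revealed 1 new [(4,6)] -> total=1
Click 2 (6,3) count=0: revealed 8 new [(5,1) (5,2) (5,3) (5,4) (6,1) (6,2) (6,3) (6,4)] -> total=9
Click 3 (5,1) count=2: revealed 0 new [(none)] -> total=9
Click 4 (4,1) count=2: revealed 1 new [(4,1)] -> total=10

Answer: 10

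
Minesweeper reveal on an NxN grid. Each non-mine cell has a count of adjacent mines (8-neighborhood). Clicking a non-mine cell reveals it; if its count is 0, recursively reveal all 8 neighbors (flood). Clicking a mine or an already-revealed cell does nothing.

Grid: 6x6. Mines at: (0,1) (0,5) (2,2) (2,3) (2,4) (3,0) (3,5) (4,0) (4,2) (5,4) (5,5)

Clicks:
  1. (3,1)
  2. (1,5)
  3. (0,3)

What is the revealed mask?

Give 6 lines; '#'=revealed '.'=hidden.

Answer: ..###.
..####
......
.#....
......
......

Derivation:
Click 1 (3,1) count=4: revealed 1 new [(3,1)] -> total=1
Click 2 (1,5) count=2: revealed 1 new [(1,5)] -> total=2
Click 3 (0,3) count=0: revealed 6 new [(0,2) (0,3) (0,4) (1,2) (1,3) (1,4)] -> total=8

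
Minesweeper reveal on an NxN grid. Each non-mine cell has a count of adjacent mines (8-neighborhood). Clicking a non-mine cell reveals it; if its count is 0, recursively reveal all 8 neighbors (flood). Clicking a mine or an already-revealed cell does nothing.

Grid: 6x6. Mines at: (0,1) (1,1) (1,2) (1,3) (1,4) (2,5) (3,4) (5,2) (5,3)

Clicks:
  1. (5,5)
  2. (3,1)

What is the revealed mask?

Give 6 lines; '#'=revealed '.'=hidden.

Click 1 (5,5) count=0: revealed 4 new [(4,4) (4,5) (5,4) (5,5)] -> total=4
Click 2 (3,1) count=0: revealed 14 new [(2,0) (2,1) (2,2) (2,3) (3,0) (3,1) (3,2) (3,3) (4,0) (4,1) (4,2) (4,3) (5,0) (5,1)] -> total=18

Answer: ......
......
####..
####..
######
##..##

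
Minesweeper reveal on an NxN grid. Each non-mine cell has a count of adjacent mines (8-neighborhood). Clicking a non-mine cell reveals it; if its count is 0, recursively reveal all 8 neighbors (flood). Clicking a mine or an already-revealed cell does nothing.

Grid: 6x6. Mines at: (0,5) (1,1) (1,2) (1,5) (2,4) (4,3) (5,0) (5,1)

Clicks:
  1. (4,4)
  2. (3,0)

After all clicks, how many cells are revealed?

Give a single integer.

Click 1 (4,4) count=1: revealed 1 new [(4,4)] -> total=1
Click 2 (3,0) count=0: revealed 9 new [(2,0) (2,1) (2,2) (3,0) (3,1) (3,2) (4,0) (4,1) (4,2)] -> total=10

Answer: 10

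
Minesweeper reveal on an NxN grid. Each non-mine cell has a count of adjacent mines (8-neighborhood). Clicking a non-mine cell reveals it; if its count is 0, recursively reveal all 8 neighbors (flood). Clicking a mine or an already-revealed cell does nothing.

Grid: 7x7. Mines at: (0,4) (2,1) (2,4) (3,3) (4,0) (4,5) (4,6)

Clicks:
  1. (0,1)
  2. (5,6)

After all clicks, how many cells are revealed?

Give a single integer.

Click 1 (0,1) count=0: revealed 8 new [(0,0) (0,1) (0,2) (0,3) (1,0) (1,1) (1,2) (1,3)] -> total=8
Click 2 (5,6) count=2: revealed 1 new [(5,6)] -> total=9

Answer: 9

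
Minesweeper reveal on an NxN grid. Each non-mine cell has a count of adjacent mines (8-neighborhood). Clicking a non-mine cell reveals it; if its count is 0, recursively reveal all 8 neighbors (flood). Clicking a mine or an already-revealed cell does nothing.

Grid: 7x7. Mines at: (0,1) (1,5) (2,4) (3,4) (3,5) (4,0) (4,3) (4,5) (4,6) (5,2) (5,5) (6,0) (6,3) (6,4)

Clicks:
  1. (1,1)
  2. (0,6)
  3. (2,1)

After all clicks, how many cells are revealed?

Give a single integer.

Answer: 13

Derivation:
Click 1 (1,1) count=1: revealed 1 new [(1,1)] -> total=1
Click 2 (0,6) count=1: revealed 1 new [(0,6)] -> total=2
Click 3 (2,1) count=0: revealed 11 new [(1,0) (1,2) (1,3) (2,0) (2,1) (2,2) (2,3) (3,0) (3,1) (3,2) (3,3)] -> total=13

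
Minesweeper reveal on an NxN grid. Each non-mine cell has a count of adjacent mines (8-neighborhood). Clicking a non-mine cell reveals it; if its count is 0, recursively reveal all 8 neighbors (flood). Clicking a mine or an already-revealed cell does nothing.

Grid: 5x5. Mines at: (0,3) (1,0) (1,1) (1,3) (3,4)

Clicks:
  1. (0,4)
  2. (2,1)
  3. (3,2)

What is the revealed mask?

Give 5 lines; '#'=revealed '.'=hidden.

Click 1 (0,4) count=2: revealed 1 new [(0,4)] -> total=1
Click 2 (2,1) count=2: revealed 1 new [(2,1)] -> total=2
Click 3 (3,2) count=0: revealed 11 new [(2,0) (2,2) (2,3) (3,0) (3,1) (3,2) (3,3) (4,0) (4,1) (4,2) (4,3)] -> total=13

Answer: ....#
.....
####.
####.
####.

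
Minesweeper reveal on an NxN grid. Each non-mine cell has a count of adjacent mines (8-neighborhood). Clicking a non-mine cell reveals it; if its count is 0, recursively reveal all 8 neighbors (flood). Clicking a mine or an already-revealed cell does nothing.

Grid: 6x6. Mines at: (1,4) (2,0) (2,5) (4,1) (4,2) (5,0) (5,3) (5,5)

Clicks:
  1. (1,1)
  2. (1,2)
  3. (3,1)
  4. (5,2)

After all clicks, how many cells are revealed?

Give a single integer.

Click 1 (1,1) count=1: revealed 1 new [(1,1)] -> total=1
Click 2 (1,2) count=0: revealed 13 new [(0,0) (0,1) (0,2) (0,3) (1,0) (1,2) (1,3) (2,1) (2,2) (2,3) (3,1) (3,2) (3,3)] -> total=14
Click 3 (3,1) count=3: revealed 0 new [(none)] -> total=14
Click 4 (5,2) count=3: revealed 1 new [(5,2)] -> total=15

Answer: 15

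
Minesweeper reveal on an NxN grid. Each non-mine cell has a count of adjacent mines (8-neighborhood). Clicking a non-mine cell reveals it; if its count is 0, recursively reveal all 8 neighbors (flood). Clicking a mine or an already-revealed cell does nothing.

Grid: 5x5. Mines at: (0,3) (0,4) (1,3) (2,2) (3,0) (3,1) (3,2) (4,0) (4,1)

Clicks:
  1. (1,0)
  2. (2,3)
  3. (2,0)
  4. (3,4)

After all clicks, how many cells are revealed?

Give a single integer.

Click 1 (1,0) count=0: revealed 8 new [(0,0) (0,1) (0,2) (1,0) (1,1) (1,2) (2,0) (2,1)] -> total=8
Click 2 (2,3) count=3: revealed 1 new [(2,3)] -> total=9
Click 3 (2,0) count=2: revealed 0 new [(none)] -> total=9
Click 4 (3,4) count=0: revealed 5 new [(2,4) (3,3) (3,4) (4,3) (4,4)] -> total=14

Answer: 14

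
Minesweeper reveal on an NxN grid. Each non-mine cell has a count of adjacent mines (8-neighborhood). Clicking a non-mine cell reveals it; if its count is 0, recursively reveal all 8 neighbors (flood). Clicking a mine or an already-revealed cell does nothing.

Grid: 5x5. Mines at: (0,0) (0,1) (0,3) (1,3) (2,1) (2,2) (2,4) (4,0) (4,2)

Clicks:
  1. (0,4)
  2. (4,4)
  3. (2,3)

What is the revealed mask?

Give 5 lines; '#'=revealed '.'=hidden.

Answer: ....#
.....
...#.
...##
...##

Derivation:
Click 1 (0,4) count=2: revealed 1 new [(0,4)] -> total=1
Click 2 (4,4) count=0: revealed 4 new [(3,3) (3,4) (4,3) (4,4)] -> total=5
Click 3 (2,3) count=3: revealed 1 new [(2,3)] -> total=6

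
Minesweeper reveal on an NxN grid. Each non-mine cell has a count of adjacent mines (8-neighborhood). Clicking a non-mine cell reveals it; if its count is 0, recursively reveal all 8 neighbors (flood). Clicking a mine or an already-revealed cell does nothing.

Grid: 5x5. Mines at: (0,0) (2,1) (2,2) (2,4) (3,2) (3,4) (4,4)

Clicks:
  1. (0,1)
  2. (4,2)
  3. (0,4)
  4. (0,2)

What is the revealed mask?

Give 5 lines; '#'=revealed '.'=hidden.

Click 1 (0,1) count=1: revealed 1 new [(0,1)] -> total=1
Click 2 (4,2) count=1: revealed 1 new [(4,2)] -> total=2
Click 3 (0,4) count=0: revealed 7 new [(0,2) (0,3) (0,4) (1,1) (1,2) (1,3) (1,4)] -> total=9
Click 4 (0,2) count=0: revealed 0 new [(none)] -> total=9

Answer: .####
.####
.....
.....
..#..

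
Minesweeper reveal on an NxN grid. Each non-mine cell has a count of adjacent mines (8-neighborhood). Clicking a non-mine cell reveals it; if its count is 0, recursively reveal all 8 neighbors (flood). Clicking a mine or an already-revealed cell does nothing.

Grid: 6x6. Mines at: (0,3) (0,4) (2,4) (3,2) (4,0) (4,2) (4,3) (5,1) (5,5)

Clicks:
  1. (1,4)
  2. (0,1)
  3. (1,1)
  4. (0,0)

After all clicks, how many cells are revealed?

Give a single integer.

Click 1 (1,4) count=3: revealed 1 new [(1,4)] -> total=1
Click 2 (0,1) count=0: revealed 11 new [(0,0) (0,1) (0,2) (1,0) (1,1) (1,2) (2,0) (2,1) (2,2) (3,0) (3,1)] -> total=12
Click 3 (1,1) count=0: revealed 0 new [(none)] -> total=12
Click 4 (0,0) count=0: revealed 0 new [(none)] -> total=12

Answer: 12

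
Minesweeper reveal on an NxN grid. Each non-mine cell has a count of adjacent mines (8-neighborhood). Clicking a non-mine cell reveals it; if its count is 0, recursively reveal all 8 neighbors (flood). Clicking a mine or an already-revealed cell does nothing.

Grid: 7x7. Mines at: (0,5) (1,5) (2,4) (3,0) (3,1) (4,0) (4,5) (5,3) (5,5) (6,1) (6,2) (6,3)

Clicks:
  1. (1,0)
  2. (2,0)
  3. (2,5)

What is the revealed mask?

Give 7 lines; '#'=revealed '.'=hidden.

Click 1 (1,0) count=0: revealed 14 new [(0,0) (0,1) (0,2) (0,3) (0,4) (1,0) (1,1) (1,2) (1,3) (1,4) (2,0) (2,1) (2,2) (2,3)] -> total=14
Click 2 (2,0) count=2: revealed 0 new [(none)] -> total=14
Click 3 (2,5) count=2: revealed 1 new [(2,5)] -> total=15

Answer: #####..
#####..
####.#.
.......
.......
.......
.......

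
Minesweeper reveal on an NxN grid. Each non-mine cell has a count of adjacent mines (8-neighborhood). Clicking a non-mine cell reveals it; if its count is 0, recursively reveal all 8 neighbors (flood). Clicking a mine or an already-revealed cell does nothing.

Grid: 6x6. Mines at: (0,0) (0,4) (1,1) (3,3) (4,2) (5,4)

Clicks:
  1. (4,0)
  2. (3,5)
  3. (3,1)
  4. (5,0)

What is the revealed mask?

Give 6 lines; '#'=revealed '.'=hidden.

Answer: ......
....##
##..##
##..##
##..##
##....

Derivation:
Click 1 (4,0) count=0: revealed 8 new [(2,0) (2,1) (3,0) (3,1) (4,0) (4,1) (5,0) (5,1)] -> total=8
Click 2 (3,5) count=0: revealed 8 new [(1,4) (1,5) (2,4) (2,5) (3,4) (3,5) (4,4) (4,5)] -> total=16
Click 3 (3,1) count=1: revealed 0 new [(none)] -> total=16
Click 4 (5,0) count=0: revealed 0 new [(none)] -> total=16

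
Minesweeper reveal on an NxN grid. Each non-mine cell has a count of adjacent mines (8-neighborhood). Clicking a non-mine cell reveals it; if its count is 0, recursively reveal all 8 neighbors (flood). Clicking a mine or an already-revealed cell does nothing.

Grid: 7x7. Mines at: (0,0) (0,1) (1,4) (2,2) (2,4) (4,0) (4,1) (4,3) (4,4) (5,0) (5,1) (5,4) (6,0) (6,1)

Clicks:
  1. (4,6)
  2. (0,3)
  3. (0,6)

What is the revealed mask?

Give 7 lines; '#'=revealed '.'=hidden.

Answer: ...#.##
.....##
.....##
.....##
.....##
.....##
.....##

Derivation:
Click 1 (4,6) count=0: revealed 14 new [(0,5) (0,6) (1,5) (1,6) (2,5) (2,6) (3,5) (3,6) (4,5) (4,6) (5,5) (5,6) (6,5) (6,6)] -> total=14
Click 2 (0,3) count=1: revealed 1 new [(0,3)] -> total=15
Click 3 (0,6) count=0: revealed 0 new [(none)] -> total=15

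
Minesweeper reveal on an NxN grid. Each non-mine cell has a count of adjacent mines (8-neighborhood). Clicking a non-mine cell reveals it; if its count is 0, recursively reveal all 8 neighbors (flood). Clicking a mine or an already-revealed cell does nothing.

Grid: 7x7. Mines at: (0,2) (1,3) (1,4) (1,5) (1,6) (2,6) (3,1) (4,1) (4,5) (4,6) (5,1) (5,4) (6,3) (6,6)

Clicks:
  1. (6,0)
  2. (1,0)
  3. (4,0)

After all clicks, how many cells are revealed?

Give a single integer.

Answer: 8

Derivation:
Click 1 (6,0) count=1: revealed 1 new [(6,0)] -> total=1
Click 2 (1,0) count=0: revealed 6 new [(0,0) (0,1) (1,0) (1,1) (2,0) (2,1)] -> total=7
Click 3 (4,0) count=3: revealed 1 new [(4,0)] -> total=8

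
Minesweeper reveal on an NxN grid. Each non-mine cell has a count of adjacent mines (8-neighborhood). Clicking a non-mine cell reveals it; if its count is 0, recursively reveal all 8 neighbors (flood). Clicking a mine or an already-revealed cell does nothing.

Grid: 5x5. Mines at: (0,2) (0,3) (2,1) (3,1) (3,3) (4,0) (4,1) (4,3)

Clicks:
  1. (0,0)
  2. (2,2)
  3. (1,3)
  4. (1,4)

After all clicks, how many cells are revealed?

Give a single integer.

Click 1 (0,0) count=0: revealed 4 new [(0,0) (0,1) (1,0) (1,1)] -> total=4
Click 2 (2,2) count=3: revealed 1 new [(2,2)] -> total=5
Click 3 (1,3) count=2: revealed 1 new [(1,3)] -> total=6
Click 4 (1,4) count=1: revealed 1 new [(1,4)] -> total=7

Answer: 7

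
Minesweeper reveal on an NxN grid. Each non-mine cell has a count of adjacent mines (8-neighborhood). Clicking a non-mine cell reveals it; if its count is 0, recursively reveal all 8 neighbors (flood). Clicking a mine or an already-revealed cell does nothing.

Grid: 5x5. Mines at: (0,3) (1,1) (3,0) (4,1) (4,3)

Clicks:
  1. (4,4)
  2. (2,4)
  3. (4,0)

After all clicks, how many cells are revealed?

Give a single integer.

Click 1 (4,4) count=1: revealed 1 new [(4,4)] -> total=1
Click 2 (2,4) count=0: revealed 9 new [(1,2) (1,3) (1,4) (2,2) (2,3) (2,4) (3,2) (3,3) (3,4)] -> total=10
Click 3 (4,0) count=2: revealed 1 new [(4,0)] -> total=11

Answer: 11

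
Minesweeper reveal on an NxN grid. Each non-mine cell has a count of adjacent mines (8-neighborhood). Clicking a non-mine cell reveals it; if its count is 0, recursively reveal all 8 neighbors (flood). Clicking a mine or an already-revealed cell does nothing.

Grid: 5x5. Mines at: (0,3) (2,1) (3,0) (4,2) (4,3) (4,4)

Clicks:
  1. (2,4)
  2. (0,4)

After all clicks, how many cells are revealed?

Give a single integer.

Click 1 (2,4) count=0: revealed 9 new [(1,2) (1,3) (1,4) (2,2) (2,3) (2,4) (3,2) (3,3) (3,4)] -> total=9
Click 2 (0,4) count=1: revealed 1 new [(0,4)] -> total=10

Answer: 10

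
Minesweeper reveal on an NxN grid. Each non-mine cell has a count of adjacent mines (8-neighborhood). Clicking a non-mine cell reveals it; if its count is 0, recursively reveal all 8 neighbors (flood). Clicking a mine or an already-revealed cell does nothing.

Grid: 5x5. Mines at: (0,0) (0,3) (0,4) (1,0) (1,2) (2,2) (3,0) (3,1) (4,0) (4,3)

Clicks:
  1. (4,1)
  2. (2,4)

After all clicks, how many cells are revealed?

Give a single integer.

Answer: 7

Derivation:
Click 1 (4,1) count=3: revealed 1 new [(4,1)] -> total=1
Click 2 (2,4) count=0: revealed 6 new [(1,3) (1,4) (2,3) (2,4) (3,3) (3,4)] -> total=7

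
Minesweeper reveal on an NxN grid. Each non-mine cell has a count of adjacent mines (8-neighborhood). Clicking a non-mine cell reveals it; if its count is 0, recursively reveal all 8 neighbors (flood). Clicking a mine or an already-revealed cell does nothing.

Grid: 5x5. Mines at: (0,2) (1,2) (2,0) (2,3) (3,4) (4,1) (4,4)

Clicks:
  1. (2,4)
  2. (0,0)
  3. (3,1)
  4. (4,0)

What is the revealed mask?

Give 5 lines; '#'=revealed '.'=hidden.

Click 1 (2,4) count=2: revealed 1 new [(2,4)] -> total=1
Click 2 (0,0) count=0: revealed 4 new [(0,0) (0,1) (1,0) (1,1)] -> total=5
Click 3 (3,1) count=2: revealed 1 new [(3,1)] -> total=6
Click 4 (4,0) count=1: revealed 1 new [(4,0)] -> total=7

Answer: ##...
##...
....#
.#...
#....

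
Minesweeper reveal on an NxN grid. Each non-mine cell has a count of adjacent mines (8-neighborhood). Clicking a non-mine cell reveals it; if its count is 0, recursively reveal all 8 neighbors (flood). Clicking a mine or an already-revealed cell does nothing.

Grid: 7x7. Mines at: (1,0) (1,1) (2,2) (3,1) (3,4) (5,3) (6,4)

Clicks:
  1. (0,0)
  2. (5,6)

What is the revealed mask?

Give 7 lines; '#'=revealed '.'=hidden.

Click 1 (0,0) count=2: revealed 1 new [(0,0)] -> total=1
Click 2 (5,6) count=0: revealed 22 new [(0,2) (0,3) (0,4) (0,5) (0,6) (1,2) (1,3) (1,4) (1,5) (1,6) (2,3) (2,4) (2,5) (2,6) (3,5) (3,6) (4,5) (4,6) (5,5) (5,6) (6,5) (6,6)] -> total=23

Answer: #.#####
..#####
...####
.....##
.....##
.....##
.....##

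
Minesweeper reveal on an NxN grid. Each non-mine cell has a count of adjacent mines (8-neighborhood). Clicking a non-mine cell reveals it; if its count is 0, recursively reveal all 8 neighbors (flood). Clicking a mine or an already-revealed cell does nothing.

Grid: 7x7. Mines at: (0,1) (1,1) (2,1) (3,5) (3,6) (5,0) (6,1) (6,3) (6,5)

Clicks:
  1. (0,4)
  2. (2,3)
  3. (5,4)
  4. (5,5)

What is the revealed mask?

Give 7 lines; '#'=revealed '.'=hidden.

Click 1 (0,4) count=0: revealed 27 new [(0,2) (0,3) (0,4) (0,5) (0,6) (1,2) (1,3) (1,4) (1,5) (1,6) (2,2) (2,3) (2,4) (2,5) (2,6) (3,1) (3,2) (3,3) (3,4) (4,1) (4,2) (4,3) (4,4) (5,1) (5,2) (5,3) (5,4)] -> total=27
Click 2 (2,3) count=0: revealed 0 new [(none)] -> total=27
Click 3 (5,4) count=2: revealed 0 new [(none)] -> total=27
Click 4 (5,5) count=1: revealed 1 new [(5,5)] -> total=28

Answer: ..#####
..#####
..#####
.####..
.####..
.#####.
.......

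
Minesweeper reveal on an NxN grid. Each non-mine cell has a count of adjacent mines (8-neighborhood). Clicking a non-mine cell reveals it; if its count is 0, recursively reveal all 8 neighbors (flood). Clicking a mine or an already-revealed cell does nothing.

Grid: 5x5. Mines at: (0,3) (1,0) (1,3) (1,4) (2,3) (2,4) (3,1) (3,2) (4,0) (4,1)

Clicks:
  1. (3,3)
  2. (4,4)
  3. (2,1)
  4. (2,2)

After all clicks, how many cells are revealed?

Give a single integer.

Click 1 (3,3) count=3: revealed 1 new [(3,3)] -> total=1
Click 2 (4,4) count=0: revealed 3 new [(3,4) (4,3) (4,4)] -> total=4
Click 3 (2,1) count=3: revealed 1 new [(2,1)] -> total=5
Click 4 (2,2) count=4: revealed 1 new [(2,2)] -> total=6

Answer: 6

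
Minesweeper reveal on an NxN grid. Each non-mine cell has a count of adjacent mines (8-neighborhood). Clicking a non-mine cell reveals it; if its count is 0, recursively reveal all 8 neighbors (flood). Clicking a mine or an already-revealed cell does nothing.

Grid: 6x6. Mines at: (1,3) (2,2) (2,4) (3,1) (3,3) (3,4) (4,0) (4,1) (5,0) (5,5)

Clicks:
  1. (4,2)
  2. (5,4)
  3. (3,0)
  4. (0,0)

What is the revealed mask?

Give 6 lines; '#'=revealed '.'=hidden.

Answer: ###...
###...
##....
#.....
..#...
....#.

Derivation:
Click 1 (4,2) count=3: revealed 1 new [(4,2)] -> total=1
Click 2 (5,4) count=1: revealed 1 new [(5,4)] -> total=2
Click 3 (3,0) count=3: revealed 1 new [(3,0)] -> total=3
Click 4 (0,0) count=0: revealed 8 new [(0,0) (0,1) (0,2) (1,0) (1,1) (1,2) (2,0) (2,1)] -> total=11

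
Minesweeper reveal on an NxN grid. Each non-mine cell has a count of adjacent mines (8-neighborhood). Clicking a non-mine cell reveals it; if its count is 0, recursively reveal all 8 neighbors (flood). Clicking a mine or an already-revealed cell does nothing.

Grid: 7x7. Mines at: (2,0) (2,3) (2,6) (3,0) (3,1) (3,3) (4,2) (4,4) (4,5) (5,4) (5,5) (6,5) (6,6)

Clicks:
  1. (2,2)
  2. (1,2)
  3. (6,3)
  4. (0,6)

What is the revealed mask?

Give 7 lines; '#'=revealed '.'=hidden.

Click 1 (2,2) count=3: revealed 1 new [(2,2)] -> total=1
Click 2 (1,2) count=1: revealed 1 new [(1,2)] -> total=2
Click 3 (6,3) count=1: revealed 1 new [(6,3)] -> total=3
Click 4 (0,6) count=0: revealed 13 new [(0,0) (0,1) (0,2) (0,3) (0,4) (0,5) (0,6) (1,0) (1,1) (1,3) (1,4) (1,5) (1,6)] -> total=16

Answer: #######
#######
..#....
.......
.......
.......
...#...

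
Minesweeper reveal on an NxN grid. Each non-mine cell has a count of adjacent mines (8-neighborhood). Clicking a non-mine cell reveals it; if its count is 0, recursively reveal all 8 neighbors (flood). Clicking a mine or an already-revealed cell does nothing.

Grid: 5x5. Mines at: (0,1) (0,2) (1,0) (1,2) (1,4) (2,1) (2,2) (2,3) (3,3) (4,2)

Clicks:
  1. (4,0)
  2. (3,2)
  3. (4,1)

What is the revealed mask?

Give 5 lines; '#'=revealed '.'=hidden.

Click 1 (4,0) count=0: revealed 4 new [(3,0) (3,1) (4,0) (4,1)] -> total=4
Click 2 (3,2) count=5: revealed 1 new [(3,2)] -> total=5
Click 3 (4,1) count=1: revealed 0 new [(none)] -> total=5

Answer: .....
.....
.....
###..
##...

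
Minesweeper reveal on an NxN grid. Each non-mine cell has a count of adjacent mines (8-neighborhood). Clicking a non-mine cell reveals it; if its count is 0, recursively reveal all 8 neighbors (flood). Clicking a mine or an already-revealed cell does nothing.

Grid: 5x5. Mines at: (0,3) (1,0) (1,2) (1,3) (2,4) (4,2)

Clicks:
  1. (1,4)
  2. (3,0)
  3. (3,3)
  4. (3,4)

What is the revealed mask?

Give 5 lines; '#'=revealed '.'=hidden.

Answer: .....
....#
##...
##.##
##...

Derivation:
Click 1 (1,4) count=3: revealed 1 new [(1,4)] -> total=1
Click 2 (3,0) count=0: revealed 6 new [(2,0) (2,1) (3,0) (3,1) (4,0) (4,1)] -> total=7
Click 3 (3,3) count=2: revealed 1 new [(3,3)] -> total=8
Click 4 (3,4) count=1: revealed 1 new [(3,4)] -> total=9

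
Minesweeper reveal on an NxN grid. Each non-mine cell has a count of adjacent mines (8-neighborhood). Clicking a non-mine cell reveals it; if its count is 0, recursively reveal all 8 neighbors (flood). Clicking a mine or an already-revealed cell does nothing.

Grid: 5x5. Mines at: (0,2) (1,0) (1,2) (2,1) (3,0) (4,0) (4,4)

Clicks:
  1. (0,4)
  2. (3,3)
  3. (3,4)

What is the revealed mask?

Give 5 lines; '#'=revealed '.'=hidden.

Click 1 (0,4) count=0: revealed 8 new [(0,3) (0,4) (1,3) (1,4) (2,3) (2,4) (3,3) (3,4)] -> total=8
Click 2 (3,3) count=1: revealed 0 new [(none)] -> total=8
Click 3 (3,4) count=1: revealed 0 new [(none)] -> total=8

Answer: ...##
...##
...##
...##
.....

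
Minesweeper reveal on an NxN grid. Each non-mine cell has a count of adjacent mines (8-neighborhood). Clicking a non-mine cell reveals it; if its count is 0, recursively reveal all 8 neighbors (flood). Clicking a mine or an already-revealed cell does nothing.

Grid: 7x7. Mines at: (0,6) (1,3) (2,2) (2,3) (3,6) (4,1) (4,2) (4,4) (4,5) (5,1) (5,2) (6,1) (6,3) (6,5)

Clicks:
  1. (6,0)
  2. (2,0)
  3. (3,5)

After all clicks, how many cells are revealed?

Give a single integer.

Answer: 12

Derivation:
Click 1 (6,0) count=2: revealed 1 new [(6,0)] -> total=1
Click 2 (2,0) count=0: revealed 10 new [(0,0) (0,1) (0,2) (1,0) (1,1) (1,2) (2,0) (2,1) (3,0) (3,1)] -> total=11
Click 3 (3,5) count=3: revealed 1 new [(3,5)] -> total=12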